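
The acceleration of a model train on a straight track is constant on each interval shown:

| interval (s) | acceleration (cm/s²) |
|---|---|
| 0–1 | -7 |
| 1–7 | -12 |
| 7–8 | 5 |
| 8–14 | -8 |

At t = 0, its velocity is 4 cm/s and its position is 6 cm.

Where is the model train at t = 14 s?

On each constant-a segment, Δv = aΔt and Δx = v₀Δt + ½aΔt²; chain segment to segment.
0–1 s: v starts 4 cm/s; Δx = 4·1 + ½·-7·1² = 0.5 cm; v ends -3 cm/s.
1–7 s: v starts -3 cm/s; Δx = -3·6 + ½·-12·6² = -234 cm; v ends -75 cm/s.
7–8 s: v starts -75 cm/s; Δx = -75·1 + ½·5·1² = -72.5 cm; v ends -70 cm/s.
8–14 s: v starts -70 cm/s; Δx = -70·6 + ½·-8·6² = -564 cm; v ends -118 cm/s.
x(14) = 6 + Σ Δx = -864 cm.

-864 cm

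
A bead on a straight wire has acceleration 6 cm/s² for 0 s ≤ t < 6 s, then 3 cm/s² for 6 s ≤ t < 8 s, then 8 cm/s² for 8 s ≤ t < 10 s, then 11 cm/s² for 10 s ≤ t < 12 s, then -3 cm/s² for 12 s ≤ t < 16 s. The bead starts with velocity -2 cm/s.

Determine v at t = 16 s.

66 cm/s

Δv equals the area under the a-t graph; then v = v₀ + Δv.
0–6 s: 6 × 6 = 36 cm/s
6–8 s: 3 × 2 = 6 cm/s
8–10 s: 8 × 2 = 16 cm/s
10–12 s: 11 × 2 = 22 cm/s
12–16 s: -3 × 4 = -12 cm/s
Δv = 68 cm/s, so v(16) = -2 + (68) = 66 cm/s.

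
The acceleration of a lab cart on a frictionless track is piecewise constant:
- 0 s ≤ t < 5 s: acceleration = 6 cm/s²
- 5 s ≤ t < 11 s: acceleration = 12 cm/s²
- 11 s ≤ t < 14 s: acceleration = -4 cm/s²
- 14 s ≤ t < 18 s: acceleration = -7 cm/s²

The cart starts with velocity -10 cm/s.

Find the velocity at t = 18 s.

52 cm/s

Δv equals the area under the a-t graph; then v = v₀ + Δv.
0–5 s: 6 × 5 = 30 cm/s
5–11 s: 12 × 6 = 72 cm/s
11–14 s: -4 × 3 = -12 cm/s
14–18 s: -7 × 4 = -28 cm/s
Δv = 62 cm/s, so v(18) = -10 + (62) = 52 cm/s.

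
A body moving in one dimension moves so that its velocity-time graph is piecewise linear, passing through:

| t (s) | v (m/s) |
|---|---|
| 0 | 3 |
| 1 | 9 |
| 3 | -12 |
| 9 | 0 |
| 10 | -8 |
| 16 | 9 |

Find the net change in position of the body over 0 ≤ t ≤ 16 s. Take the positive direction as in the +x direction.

-34 m

Net displacement equals the area under the velocity-time graph (areas below the axis count negative).
0–1 s: ½(3 + 9)(1) = 6 m
1–3 s: ½(9 + -12)(2) = -3 m
3–9 s: ½(-12 + 0)(6) = -36 m
9–10 s: ½(0 + -8)(1) = -4 m
10–16 s: ½(-8 + 9)(6) = 3 m
Net displacement = -34 m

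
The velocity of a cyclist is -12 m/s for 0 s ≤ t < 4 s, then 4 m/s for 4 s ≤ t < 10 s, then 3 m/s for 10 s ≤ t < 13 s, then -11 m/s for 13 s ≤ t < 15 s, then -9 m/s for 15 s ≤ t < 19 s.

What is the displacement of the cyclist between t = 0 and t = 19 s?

Net displacement equals the area under the velocity-time graph (areas below the axis count negative).
0–4 s: -12 × 4 = -48 m
4–10 s: 4 × 6 = 24 m
10–13 s: 3 × 3 = 9 m
13–15 s: -11 × 2 = -22 m
15–19 s: -9 × 4 = -36 m
Net displacement = -73 m

-73 m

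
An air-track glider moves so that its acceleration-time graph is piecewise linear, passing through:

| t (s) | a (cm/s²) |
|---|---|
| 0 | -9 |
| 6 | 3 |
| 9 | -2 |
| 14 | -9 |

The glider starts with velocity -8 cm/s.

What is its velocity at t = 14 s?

-52 cm/s

Δv equals the area under the a-t graph; then v = v₀ + Δv.
0–6 s: ½(-9 + 3)(6) = -18 cm/s
6–9 s: ½(3 + -2)(3) = 1.5 cm/s
9–14 s: ½(-2 + -9)(5) = -27.5 cm/s
Δv = -44 cm/s, so v(14) = -8 + (-44) = -52 cm/s.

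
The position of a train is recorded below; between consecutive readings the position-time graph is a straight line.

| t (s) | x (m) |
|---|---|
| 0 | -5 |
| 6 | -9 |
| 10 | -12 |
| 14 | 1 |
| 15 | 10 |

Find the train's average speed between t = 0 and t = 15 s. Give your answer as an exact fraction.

Average speed = (total path length)/(elapsed time); on a piecewise-linear x-t graph the path length is Σ|Δx|.
0–6 s: |Δx| = |-9 − -5| = 4 m
6–10 s: |Δx| = |-12 − -9| = 3 m
10–14 s: |Δx| = |1 − -12| = 13 m
14–15 s: |Δx| = |10 − 1| = 9 m
Total path = 29 m; average speed = 29/15 = 29/15 m/s.

29/15 m/s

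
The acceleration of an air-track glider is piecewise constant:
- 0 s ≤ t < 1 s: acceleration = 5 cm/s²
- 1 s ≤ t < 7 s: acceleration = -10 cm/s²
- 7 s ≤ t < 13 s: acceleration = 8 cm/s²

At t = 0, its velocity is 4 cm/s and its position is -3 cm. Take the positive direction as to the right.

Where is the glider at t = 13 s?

-284.5 cm

On each constant-a segment, Δv = aΔt and Δx = v₀Δt + ½aΔt²; chain segment to segment.
0–1 s: v starts 4 cm/s; Δx = 4·1 + ½·5·1² = 6.5 cm; v ends 9 cm/s.
1–7 s: v starts 9 cm/s; Δx = 9·6 + ½·-10·6² = -126 cm; v ends -51 cm/s.
7–13 s: v starts -51 cm/s; Δx = -51·6 + ½·8·6² = -162 cm; v ends -3 cm/s.
x(13) = -3 + Σ Δx = -284.5 cm.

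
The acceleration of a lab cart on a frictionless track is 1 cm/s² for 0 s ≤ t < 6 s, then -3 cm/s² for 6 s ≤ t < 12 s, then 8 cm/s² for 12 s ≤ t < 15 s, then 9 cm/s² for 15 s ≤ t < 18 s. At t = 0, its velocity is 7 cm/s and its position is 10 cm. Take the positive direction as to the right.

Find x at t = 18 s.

On each constant-a segment, Δv = aΔt and Δx = v₀Δt + ½aΔt²; chain segment to segment.
0–6 s: v starts 7 cm/s; Δx = 7·6 + ½·1·6² = 60 cm; v ends 13 cm/s.
6–12 s: v starts 13 cm/s; Δx = 13·6 + ½·-3·6² = 24 cm; v ends -5 cm/s.
12–15 s: v starts -5 cm/s; Δx = -5·3 + ½·8·3² = 21 cm; v ends 19 cm/s.
15–18 s: v starts 19 cm/s; Δx = 19·3 + ½·9·3² = 97.5 cm; v ends 46 cm/s.
x(18) = 10 + Σ Δx = 212.5 cm.

212.5 cm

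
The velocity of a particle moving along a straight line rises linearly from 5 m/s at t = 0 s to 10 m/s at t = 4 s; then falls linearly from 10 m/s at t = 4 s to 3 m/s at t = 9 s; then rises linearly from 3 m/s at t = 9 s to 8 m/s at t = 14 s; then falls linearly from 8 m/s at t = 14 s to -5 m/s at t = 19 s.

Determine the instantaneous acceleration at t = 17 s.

-2.6 m/s²

Acceleration is the slope of the v-t graph on 14–19 s: (-5 − 8)/(19 − 14) = -2.6 m/s².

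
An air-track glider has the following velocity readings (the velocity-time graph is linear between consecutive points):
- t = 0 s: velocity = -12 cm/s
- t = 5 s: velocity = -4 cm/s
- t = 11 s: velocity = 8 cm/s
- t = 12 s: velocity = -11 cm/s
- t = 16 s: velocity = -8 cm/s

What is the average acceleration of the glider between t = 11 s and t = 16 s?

-3.2 cm/s²

Average acceleration = Δv/Δt = (-8 − 8)/(16 − 11) = -3.2 cm/s².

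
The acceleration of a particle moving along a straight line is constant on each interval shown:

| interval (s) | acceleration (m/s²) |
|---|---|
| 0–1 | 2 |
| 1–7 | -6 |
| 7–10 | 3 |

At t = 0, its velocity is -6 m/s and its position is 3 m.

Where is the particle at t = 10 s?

-240.5 m

On each constant-a segment, Δv = aΔt and Δx = v₀Δt + ½aΔt²; chain segment to segment.
0–1 s: v starts -6 m/s; Δx = -6·1 + ½·2·1² = -5 m; v ends -4 m/s.
1–7 s: v starts -4 m/s; Δx = -4·6 + ½·-6·6² = -132 m; v ends -40 m/s.
7–10 s: v starts -40 m/s; Δx = -40·3 + ½·3·3² = -106.5 m; v ends -31 m/s.
x(10) = 3 + Σ Δx = -240.5 m.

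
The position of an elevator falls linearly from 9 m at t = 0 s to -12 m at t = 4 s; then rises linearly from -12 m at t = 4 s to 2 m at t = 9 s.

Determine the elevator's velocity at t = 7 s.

Velocity is the slope of the x-t graph on 4–9 s: (2 − -12)/(9 − 4) = 2.8 m/s.

2.8 m/s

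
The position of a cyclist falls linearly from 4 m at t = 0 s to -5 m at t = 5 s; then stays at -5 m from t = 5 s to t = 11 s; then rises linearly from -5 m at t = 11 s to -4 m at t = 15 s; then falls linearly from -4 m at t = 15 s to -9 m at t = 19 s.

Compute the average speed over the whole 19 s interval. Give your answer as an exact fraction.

Average speed = (total path length)/(elapsed time); on a piecewise-linear x-t graph the path length is Σ|Δx|.
0–5 s: |Δx| = |-5 − 4| = 9 m
5–11 s: |Δx| = |-5 − -5| = 0 m
11–15 s: |Δx| = |-4 − -5| = 1 m
15–19 s: |Δx| = |-9 − -4| = 5 m
Total path = 15 m; average speed = 15/19 = 15/19 m/s.

15/19 m/s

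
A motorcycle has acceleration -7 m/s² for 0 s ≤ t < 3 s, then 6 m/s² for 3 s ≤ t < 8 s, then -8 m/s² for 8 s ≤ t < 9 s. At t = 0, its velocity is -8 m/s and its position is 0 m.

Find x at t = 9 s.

-128.5 m

On each constant-a segment, Δv = aΔt and Δx = v₀Δt + ½aΔt²; chain segment to segment.
0–3 s: v starts -8 m/s; Δx = -8·3 + ½·-7·3² = -55.5 m; v ends -29 m/s.
3–8 s: v starts -29 m/s; Δx = -29·5 + ½·6·5² = -70 m; v ends 1 m/s.
8–9 s: v starts 1 m/s; Δx = 1·1 + ½·-8·1² = -3 m; v ends -7 m/s.
x(9) = 0 + Σ Δx = -128.5 m.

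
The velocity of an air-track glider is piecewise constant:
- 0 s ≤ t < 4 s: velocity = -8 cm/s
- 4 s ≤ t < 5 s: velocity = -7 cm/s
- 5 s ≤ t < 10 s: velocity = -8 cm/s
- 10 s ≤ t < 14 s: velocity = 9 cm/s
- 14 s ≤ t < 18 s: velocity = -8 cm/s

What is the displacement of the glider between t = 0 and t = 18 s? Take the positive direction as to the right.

Displacement is the signed area under the v-t curve.
0–4 s: -8 × 4 = -32 cm
4–5 s: -7 × 1 = -7 cm
5–10 s: -8 × 5 = -40 cm
10–14 s: 9 × 4 = 36 cm
14–18 s: -8 × 4 = -32 cm
Net displacement = -75 cm

-75 cm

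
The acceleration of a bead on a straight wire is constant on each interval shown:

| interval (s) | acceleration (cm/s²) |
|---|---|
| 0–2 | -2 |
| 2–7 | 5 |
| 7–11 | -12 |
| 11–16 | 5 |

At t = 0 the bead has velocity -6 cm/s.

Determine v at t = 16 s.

Δv equals the area under the a-t graph; then v = v₀ + Δv.
0–2 s: -2 × 2 = -4 cm/s
2–7 s: 5 × 5 = 25 cm/s
7–11 s: -12 × 4 = -48 cm/s
11–16 s: 5 × 5 = 25 cm/s
Δv = -2 cm/s, so v(16) = -6 + (-2) = -8 cm/s.

-8 cm/s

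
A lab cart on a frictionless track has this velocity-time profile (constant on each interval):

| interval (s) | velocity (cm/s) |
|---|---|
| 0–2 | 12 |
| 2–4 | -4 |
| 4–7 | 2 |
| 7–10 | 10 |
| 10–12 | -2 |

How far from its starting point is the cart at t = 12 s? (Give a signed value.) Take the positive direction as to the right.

Net displacement equals the area under the velocity-time graph (areas below the axis count negative).
0–2 s: 12 × 2 = 24 cm
2–4 s: -4 × 2 = -8 cm
4–7 s: 2 × 3 = 6 cm
7–10 s: 10 × 3 = 30 cm
10–12 s: -2 × 2 = -4 cm
Net displacement = 48 cm

48 cm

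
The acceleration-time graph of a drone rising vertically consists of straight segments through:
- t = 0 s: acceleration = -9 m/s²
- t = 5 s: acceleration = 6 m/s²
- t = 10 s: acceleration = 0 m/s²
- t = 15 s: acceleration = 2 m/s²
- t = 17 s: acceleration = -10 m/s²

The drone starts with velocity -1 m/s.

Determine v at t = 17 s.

3.5 m/s

Δv equals the area under the a-t graph; then v = v₀ + Δv.
0–5 s: ½(-9 + 6)(5) = -7.5 m/s
5–10 s: ½(6 + 0)(5) = 15 m/s
10–15 s: ½(0 + 2)(5) = 5 m/s
15–17 s: ½(2 + -10)(2) = -8 m/s
Δv = 4.5 m/s, so v(17) = -1 + (4.5) = 3.5 m/s.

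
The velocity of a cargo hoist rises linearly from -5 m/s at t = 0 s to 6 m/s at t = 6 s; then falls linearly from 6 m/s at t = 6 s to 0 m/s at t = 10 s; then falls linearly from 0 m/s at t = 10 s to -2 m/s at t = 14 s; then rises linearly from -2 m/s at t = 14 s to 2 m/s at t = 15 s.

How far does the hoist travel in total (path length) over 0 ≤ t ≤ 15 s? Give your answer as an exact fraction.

Total distance travelled is ∫|v| dt — sum the magnitudes of each area piece.
0–6 s: v = 0 at t = 30/11 s; triangle areas 75/11 + 108/11 = 183/11 m
6–10 s: |½(6 + 0)(4)| = 12 m
10–14 s: |½(0 + -2)(4)| = 4 m
14–15 s: v = 0 at t = 14.5 s; triangle areas 0.5 + 0.5 = 1 m
Total distance = 370/11 m

370/11 m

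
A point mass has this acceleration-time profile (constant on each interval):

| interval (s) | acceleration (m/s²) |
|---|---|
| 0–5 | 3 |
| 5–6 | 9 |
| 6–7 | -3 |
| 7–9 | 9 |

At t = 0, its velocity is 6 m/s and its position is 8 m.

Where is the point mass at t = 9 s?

On each constant-a segment, Δv = aΔt and Δx = v₀Δt + ½aΔt²; chain segment to segment.
0–5 s: v starts 6 m/s; Δx = 6·5 + ½·3·5² = 67.5 m; v ends 21 m/s.
5–6 s: v starts 21 m/s; Δx = 21·1 + ½·9·1² = 25.5 m; v ends 30 m/s.
6–7 s: v starts 30 m/s; Δx = 30·1 + ½·-3·1² = 28.5 m; v ends 27 m/s.
7–9 s: v starts 27 m/s; Δx = 27·2 + ½·9·2² = 72 m; v ends 45 m/s.
x(9) = 8 + Σ Δx = 201.5 m.

201.5 m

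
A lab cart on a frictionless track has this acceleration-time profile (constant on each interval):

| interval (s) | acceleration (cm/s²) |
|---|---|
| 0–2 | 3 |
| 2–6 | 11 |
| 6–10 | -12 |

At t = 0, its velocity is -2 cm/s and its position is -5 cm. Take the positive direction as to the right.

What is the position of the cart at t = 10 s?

On each constant-a segment, Δv = aΔt and Δx = v₀Δt + ½aΔt²; chain segment to segment.
0–2 s: v starts -2 cm/s; Δx = -2·2 + ½·3·2² = 2 cm; v ends 4 cm/s.
2–6 s: v starts 4 cm/s; Δx = 4·4 + ½·11·4² = 104 cm; v ends 48 cm/s.
6–10 s: v starts 48 cm/s; Δx = 48·4 + ½·-12·4² = 96 cm; v ends 0 cm/s.
x(10) = -5 + Σ Δx = 197 cm.

197 cm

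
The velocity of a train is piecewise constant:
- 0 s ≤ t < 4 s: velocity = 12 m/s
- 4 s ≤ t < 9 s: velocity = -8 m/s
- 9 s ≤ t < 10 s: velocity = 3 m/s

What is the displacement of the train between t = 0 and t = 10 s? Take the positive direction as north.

11 m

Net displacement equals the area under the velocity-time graph (areas below the axis count negative).
0–4 s: 12 × 4 = 48 m
4–9 s: -8 × 5 = -40 m
9–10 s: 3 × 1 = 3 m
Net displacement = 11 m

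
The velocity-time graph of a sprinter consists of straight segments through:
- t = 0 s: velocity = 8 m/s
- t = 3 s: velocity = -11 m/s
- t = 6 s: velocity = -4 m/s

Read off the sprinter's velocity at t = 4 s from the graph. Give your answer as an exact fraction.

-26/3 m/s

On 3–6 s the graph is linear from -11 to -4 m/s: v(4) = -11 + (-4 − -11)·(4 − 3)/(6 − 3) = -26/3 m/s.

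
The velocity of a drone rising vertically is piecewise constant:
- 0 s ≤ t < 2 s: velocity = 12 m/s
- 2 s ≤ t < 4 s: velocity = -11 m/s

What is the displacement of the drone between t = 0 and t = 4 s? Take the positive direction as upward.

Net displacement equals the area under the velocity-time graph (areas below the axis count negative).
0–2 s: 12 × 2 = 24 m
2–4 s: -11 × 2 = -22 m
Net displacement = 2 m

2 m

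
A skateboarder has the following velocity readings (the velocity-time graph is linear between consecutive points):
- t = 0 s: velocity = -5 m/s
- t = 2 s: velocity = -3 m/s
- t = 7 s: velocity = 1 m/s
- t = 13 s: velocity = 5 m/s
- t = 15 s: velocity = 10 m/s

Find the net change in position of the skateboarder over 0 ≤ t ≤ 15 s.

Net displacement equals the area under the velocity-time graph (areas below the axis count negative).
0–2 s: ½(-5 + -3)(2) = -8 m
2–7 s: ½(-3 + 1)(5) = -5 m
7–13 s: ½(1 + 5)(6) = 18 m
13–15 s: ½(5 + 10)(2) = 15 m
Net displacement = 20 m

20 m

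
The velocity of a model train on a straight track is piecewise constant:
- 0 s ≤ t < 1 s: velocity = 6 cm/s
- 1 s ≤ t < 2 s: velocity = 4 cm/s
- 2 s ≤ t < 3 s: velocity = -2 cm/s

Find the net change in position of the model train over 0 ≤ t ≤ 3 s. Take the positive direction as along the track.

Displacement is the signed area under the v-t curve.
0–1 s: 6 × 1 = 6 cm
1–2 s: 4 × 1 = 4 cm
2–3 s: -2 × 1 = -2 cm
Net displacement = 8 cm

8 cm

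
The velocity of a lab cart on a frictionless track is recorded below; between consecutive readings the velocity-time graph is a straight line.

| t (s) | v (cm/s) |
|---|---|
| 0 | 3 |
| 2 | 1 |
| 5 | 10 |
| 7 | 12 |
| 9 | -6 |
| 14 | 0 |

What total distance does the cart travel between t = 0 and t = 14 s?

67.5 cm

Distance (not displacement) is the total path length: add the absolute areas under v-t.
0–2 s: |½(3 + 1)(2)| = 4 cm
2–5 s: |½(1 + 10)(3)| = 16.5 cm
5–7 s: |½(10 + 12)(2)| = 22 cm
7–9 s: v = 0 at t = 25/3 s; triangle areas 8 + 2 = 10 cm
9–14 s: |½(-6 + 0)(5)| = 15 cm
Total distance = 67.5 cm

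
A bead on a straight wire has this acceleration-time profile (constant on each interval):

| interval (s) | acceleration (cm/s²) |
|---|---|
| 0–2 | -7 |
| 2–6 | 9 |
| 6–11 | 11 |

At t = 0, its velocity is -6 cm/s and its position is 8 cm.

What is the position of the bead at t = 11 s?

On each constant-a segment, Δv = aΔt and Δx = v₀Δt + ½aΔt²; chain segment to segment.
0–2 s: v starts -6 cm/s; Δx = -6·2 + ½·-7·2² = -26 cm; v ends -20 cm/s.
2–6 s: v starts -20 cm/s; Δx = -20·4 + ½·9·4² = -8 cm; v ends 16 cm/s.
6–11 s: v starts 16 cm/s; Δx = 16·5 + ½·11·5² = 217.5 cm; v ends 71 cm/s.
x(11) = 8 + Σ Δx = 191.5 cm.

191.5 cm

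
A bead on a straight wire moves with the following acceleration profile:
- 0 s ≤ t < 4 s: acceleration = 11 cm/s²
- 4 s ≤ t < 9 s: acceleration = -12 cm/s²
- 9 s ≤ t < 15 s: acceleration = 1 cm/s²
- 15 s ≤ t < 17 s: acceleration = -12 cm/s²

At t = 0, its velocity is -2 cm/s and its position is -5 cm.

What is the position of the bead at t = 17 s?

On each constant-a segment, Δv = aΔt and Δx = v₀Δt + ½aΔt²; chain segment to segment.
0–4 s: v starts -2 cm/s; Δx = -2·4 + ½·11·4² = 80 cm; v ends 42 cm/s.
4–9 s: v starts 42 cm/s; Δx = 42·5 + ½·-12·5² = 60 cm; v ends -18 cm/s.
9–15 s: v starts -18 cm/s; Δx = -18·6 + ½·1·6² = -90 cm; v ends -12 cm/s.
15–17 s: v starts -12 cm/s; Δx = -12·2 + ½·-12·2² = -48 cm; v ends -36 cm/s.
x(17) = -5 + Σ Δx = -3 cm.

-3 cm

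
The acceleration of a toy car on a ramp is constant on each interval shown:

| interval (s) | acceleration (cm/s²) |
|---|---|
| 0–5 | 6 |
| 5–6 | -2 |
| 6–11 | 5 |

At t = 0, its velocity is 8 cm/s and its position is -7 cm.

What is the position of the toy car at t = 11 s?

387.5 cm

On each constant-a segment, Δv = aΔt and Δx = v₀Δt + ½aΔt²; chain segment to segment.
0–5 s: v starts 8 cm/s; Δx = 8·5 + ½·6·5² = 115 cm; v ends 38 cm/s.
5–6 s: v starts 38 cm/s; Δx = 38·1 + ½·-2·1² = 37 cm; v ends 36 cm/s.
6–11 s: v starts 36 cm/s; Δx = 36·5 + ½·5·5² = 242.5 cm; v ends 61 cm/s.
x(11) = -7 + Σ Δx = 387.5 cm.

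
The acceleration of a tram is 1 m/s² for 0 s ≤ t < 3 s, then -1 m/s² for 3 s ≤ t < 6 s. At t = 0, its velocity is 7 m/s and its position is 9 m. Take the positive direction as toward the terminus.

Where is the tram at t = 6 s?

60 m

On each constant-a segment, Δv = aΔt and Δx = v₀Δt + ½aΔt²; chain segment to segment.
0–3 s: v starts 7 m/s; Δx = 7·3 + ½·1·3² = 25.5 m; v ends 10 m/s.
3–6 s: v starts 10 m/s; Δx = 10·3 + ½·-1·3² = 25.5 m; v ends 7 m/s.
x(6) = 9 + Σ Δx = 60 m.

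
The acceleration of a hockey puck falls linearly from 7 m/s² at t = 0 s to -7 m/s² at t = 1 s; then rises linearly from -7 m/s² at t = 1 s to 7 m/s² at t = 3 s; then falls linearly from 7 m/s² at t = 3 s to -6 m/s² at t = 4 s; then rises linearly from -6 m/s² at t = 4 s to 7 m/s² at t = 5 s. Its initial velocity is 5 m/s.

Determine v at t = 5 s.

Δv equals the area under the a-t graph; then v = v₀ + Δv.
0–1 s: ½(7 + -7)(1) = 0 m/s
1–3 s: ½(-7 + 7)(2) = 0 m/s
3–4 s: ½(7 + -6)(1) = 0.5 m/s
4–5 s: ½(-6 + 7)(1) = 0.5 m/s
Δv = 1 m/s, so v(5) = 5 + (1) = 6 m/s.

6 m/s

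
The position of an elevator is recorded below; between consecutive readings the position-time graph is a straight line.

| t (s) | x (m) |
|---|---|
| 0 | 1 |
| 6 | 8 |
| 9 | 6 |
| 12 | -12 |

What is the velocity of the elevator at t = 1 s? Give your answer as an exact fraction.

7/6 m/s

Velocity is the slope of the x-t graph on 0–6 s: (8 − 1)/(6 − 0) = 7/6 m/s.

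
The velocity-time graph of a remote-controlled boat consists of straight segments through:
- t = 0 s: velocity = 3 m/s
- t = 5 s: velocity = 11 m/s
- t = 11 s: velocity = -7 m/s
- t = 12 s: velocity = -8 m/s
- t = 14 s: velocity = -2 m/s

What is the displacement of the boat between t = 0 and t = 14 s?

Displacement is the signed area under the v-t curve.
0–5 s: ½(3 + 11)(5) = 35 m
5–11 s: ½(11 + -7)(6) = 12 m
11–12 s: ½(-7 + -8)(1) = -7.5 m
12–14 s: ½(-8 + -2)(2) = -10 m
Net displacement = 29.5 m

29.5 m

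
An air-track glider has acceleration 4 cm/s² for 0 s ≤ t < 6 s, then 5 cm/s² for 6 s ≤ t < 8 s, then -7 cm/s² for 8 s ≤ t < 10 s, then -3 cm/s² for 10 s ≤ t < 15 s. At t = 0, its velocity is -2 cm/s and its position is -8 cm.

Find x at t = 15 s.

On each constant-a segment, Δv = aΔt and Δx = v₀Δt + ½aΔt²; chain segment to segment.
0–6 s: v starts -2 cm/s; Δx = -2·6 + ½·4·6² = 60 cm; v ends 22 cm/s.
6–8 s: v starts 22 cm/s; Δx = 22·2 + ½·5·2² = 54 cm; v ends 32 cm/s.
8–10 s: v starts 32 cm/s; Δx = 32·2 + ½·-7·2² = 50 cm; v ends 18 cm/s.
10–15 s: v starts 18 cm/s; Δx = 18·5 + ½·-3·5² = 52.5 cm; v ends 3 cm/s.
x(15) = -8 + Σ Δx = 208.5 cm.

208.5 cm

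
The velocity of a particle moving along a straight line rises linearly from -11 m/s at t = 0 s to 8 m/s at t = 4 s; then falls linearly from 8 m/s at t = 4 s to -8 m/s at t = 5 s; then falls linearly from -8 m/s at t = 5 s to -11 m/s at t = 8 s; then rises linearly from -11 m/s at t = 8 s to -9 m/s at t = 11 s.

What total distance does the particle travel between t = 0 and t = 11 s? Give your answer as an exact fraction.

Total distance travelled is ∫|v| dt — sum the magnitudes of each area piece.
0–4 s: v = 0 at t = 44/19 s; triangle areas 242/19 + 128/19 = 370/19 m
4–5 s: v = 0 at t = 4.5 s; triangle areas 2 + 2 = 4 m
5–8 s: |½(-8 + -11)(3)| = 28.5 m
8–11 s: |½(-11 + -9)(3)| = 30 m
Total distance = 3115/38 m

3115/38 m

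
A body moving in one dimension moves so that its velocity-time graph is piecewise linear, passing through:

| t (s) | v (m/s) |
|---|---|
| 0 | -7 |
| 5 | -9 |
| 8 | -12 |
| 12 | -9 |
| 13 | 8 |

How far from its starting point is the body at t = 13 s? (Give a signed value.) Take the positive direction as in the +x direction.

-114 m

Displacement is the signed area under the v-t curve.
0–5 s: ½(-7 + -9)(5) = -40 m
5–8 s: ½(-9 + -12)(3) = -31.5 m
8–12 s: ½(-12 + -9)(4) = -42 m
12–13 s: ½(-9 + 8)(1) = -0.5 m
Net displacement = -114 m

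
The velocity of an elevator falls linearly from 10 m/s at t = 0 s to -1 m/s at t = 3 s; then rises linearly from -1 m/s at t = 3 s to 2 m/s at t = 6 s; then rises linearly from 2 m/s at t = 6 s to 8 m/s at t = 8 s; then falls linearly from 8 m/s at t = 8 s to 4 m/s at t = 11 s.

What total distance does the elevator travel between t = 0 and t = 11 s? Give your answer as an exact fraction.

487/11 m

Total distance travelled is ∫|v| dt — sum the magnitudes of each area piece.
0–3 s: v = 0 at t = 30/11 s; triangle areas 150/11 + 3/22 = 303/22 m
3–6 s: v = 0 at t = 4 s; triangle areas 0.5 + 2 = 2.5 m
6–8 s: |½(2 + 8)(2)| = 10 m
8–11 s: |½(8 + 4)(3)| = 18 m
Total distance = 487/11 m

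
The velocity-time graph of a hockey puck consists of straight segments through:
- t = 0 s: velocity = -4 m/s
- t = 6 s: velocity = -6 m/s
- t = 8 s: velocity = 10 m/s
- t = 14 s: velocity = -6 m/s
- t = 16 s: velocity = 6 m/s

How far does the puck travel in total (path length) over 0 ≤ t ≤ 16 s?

70 m

Total distance travelled is ∫|v| dt — sum the magnitudes of each area piece.
0–6 s: |½(-4 + -6)(6)| = 30 m
6–8 s: v = 0 at t = 6.75 s; triangle areas 2.25 + 6.25 = 8.5 m
8–14 s: v = 0 at t = 11.75 s; triangle areas 18.75 + 6.75 = 25.5 m
14–16 s: v = 0 at t = 15 s; triangle areas 3 + 3 = 6 m
Total distance = 70 m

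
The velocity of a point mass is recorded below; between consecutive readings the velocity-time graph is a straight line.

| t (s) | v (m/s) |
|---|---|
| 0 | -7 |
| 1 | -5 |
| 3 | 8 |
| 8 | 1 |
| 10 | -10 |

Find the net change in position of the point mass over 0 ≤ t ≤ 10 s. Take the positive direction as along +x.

Displacement is the signed area under the v-t curve.
0–1 s: ½(-7 + -5)(1) = -6 m
1–3 s: ½(-5 + 8)(2) = 3 m
3–8 s: ½(8 + 1)(5) = 22.5 m
8–10 s: ½(1 + -10)(2) = -9 m
Net displacement = 10.5 m

10.5 m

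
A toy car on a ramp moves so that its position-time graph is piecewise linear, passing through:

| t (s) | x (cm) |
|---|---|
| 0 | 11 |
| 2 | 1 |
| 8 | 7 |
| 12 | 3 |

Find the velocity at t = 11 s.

-1 cm/s

Velocity is the slope of the x-t graph on 8–12 s: (3 − 7)/(12 − 8) = -1 cm/s.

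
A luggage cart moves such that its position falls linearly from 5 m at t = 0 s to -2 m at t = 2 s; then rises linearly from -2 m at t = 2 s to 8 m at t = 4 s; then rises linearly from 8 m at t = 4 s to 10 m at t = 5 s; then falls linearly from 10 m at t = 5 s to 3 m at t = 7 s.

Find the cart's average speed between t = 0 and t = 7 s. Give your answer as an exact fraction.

Average speed = (total path length)/(elapsed time); on a piecewise-linear x-t graph the path length is Σ|Δx|.
0–2 s: |Δx| = |-2 − 5| = 7 m
2–4 s: |Δx| = |8 − -2| = 10 m
4–5 s: |Δx| = |10 − 8| = 2 m
5–7 s: |Δx| = |3 − 10| = 7 m
Total path = 26 m; average speed = 26/7 = 26/7 m/s.

26/7 m/s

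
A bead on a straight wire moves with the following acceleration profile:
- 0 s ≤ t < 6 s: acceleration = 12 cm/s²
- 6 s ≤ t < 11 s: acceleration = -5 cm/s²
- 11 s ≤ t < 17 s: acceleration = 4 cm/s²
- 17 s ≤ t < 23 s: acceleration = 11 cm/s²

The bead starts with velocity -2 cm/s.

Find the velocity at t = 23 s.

135 cm/s

Δv equals the area under the a-t graph; then v = v₀ + Δv.
0–6 s: 12 × 6 = 72 cm/s
6–11 s: -5 × 5 = -25 cm/s
11–17 s: 4 × 6 = 24 cm/s
17–23 s: 11 × 6 = 66 cm/s
Δv = 137 cm/s, so v(23) = -2 + (137) = 135 cm/s.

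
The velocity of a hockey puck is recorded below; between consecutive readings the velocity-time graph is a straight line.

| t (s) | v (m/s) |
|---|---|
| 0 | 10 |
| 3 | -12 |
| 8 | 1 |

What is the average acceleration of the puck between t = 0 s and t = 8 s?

Average acceleration = Δv/Δt = (1 − 10)/(8 − 0) = -1.125 m/s².

-1.125 m/s²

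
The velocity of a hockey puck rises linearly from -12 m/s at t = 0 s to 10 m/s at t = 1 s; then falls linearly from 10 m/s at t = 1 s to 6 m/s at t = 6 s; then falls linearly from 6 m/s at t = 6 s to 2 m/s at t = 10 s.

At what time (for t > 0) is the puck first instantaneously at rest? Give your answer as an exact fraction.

t = 6/11 s

v changes sign on 0–1 s (from -12 to 10); the graph is linear there, so v = 0 at t = 0 + (12)·(1 − 0)/(10 − -12) = 6/11 s.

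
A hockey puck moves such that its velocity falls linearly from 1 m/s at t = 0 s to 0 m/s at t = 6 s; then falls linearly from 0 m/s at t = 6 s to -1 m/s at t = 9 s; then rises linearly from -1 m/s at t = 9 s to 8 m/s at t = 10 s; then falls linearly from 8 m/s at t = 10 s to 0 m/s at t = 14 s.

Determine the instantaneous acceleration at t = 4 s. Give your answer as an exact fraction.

-1/6 m/s²

Acceleration is the slope of the v-t graph on 0–6 s: (0 − 1)/(6 − 0) = -1/6 m/s².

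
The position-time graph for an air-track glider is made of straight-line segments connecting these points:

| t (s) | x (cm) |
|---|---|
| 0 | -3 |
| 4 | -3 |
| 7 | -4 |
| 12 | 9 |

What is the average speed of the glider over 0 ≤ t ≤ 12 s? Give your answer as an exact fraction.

7/6 cm/s

Average speed = (total path length)/(elapsed time); on a piecewise-linear x-t graph the path length is Σ|Δx|.
0–4 s: |Δx| = |-3 − -3| = 0 cm
4–7 s: |Δx| = |-4 − -3| = 1 cm
7–12 s: |Δx| = |9 − -4| = 13 cm
Total path = 14 cm; average speed = 14/12 = 7/6 cm/s.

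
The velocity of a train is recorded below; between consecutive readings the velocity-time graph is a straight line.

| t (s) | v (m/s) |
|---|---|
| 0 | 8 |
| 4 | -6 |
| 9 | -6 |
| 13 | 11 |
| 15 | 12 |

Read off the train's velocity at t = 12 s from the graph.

On 9–13 s the graph is linear from -6 to 11 m/s: v(12) = -6 + (11 − -6)·(12 − 9)/(13 − 9) = 6.75 m/s.

6.75 m/s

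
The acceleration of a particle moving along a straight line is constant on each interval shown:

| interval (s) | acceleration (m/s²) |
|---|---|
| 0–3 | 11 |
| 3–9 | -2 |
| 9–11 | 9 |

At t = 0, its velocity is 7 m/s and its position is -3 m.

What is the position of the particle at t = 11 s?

On each constant-a segment, Δv = aΔt and Δx = v₀Δt + ½aΔt²; chain segment to segment.
0–3 s: v starts 7 m/s; Δx = 7·3 + ½·11·3² = 70.5 m; v ends 40 m/s.
3–9 s: v starts 40 m/s; Δx = 40·6 + ½·-2·6² = 204 m; v ends 28 m/s.
9–11 s: v starts 28 m/s; Δx = 28·2 + ½·9·2² = 74 m; v ends 46 m/s.
x(11) = -3 + Σ Δx = 345.5 m.

345.5 m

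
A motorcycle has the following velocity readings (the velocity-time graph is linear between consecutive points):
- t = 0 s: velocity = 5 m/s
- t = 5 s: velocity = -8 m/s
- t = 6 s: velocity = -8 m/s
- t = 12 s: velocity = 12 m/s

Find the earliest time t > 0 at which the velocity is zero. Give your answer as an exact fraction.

t = 25/13 s

v changes sign on 0–5 s (from 5 to -8); the graph is linear there, so v = 0 at t = 0 + (-5)·(5 − 0)/(-8 − 5) = 25/13 s.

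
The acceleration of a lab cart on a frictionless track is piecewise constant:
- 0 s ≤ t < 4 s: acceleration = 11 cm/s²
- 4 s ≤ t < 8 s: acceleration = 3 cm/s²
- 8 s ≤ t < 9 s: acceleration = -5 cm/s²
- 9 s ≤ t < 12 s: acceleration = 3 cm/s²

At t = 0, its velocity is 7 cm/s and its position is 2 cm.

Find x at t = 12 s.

On each constant-a segment, Δv = aΔt and Δx = v₀Δt + ½aΔt²; chain segment to segment.
0–4 s: v starts 7 cm/s; Δx = 7·4 + ½·11·4² = 116 cm; v ends 51 cm/s.
4–8 s: v starts 51 cm/s; Δx = 51·4 + ½·3·4² = 228 cm; v ends 63 cm/s.
8–9 s: v starts 63 cm/s; Δx = 63·1 + ½·-5·1² = 60.5 cm; v ends 58 cm/s.
9–12 s: v starts 58 cm/s; Δx = 58·3 + ½·3·3² = 187.5 cm; v ends 67 cm/s.
x(12) = 2 + Σ Δx = 594 cm.

594 cm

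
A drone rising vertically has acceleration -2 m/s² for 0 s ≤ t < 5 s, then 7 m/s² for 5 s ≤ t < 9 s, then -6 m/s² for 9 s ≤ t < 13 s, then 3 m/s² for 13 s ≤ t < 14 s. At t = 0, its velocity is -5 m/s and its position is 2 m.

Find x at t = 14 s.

On each constant-a segment, Δv = aΔt and Δx = v₀Δt + ½aΔt²; chain segment to segment.
0–5 s: v starts -5 m/s; Δx = -5·5 + ½·-2·5² = -50 m; v ends -15 m/s.
5–9 s: v starts -15 m/s; Δx = -15·4 + ½·7·4² = -4 m; v ends 13 m/s.
9–13 s: v starts 13 m/s; Δx = 13·4 + ½·-6·4² = 4 m; v ends -11 m/s.
13–14 s: v starts -11 m/s; Δx = -11·1 + ½·3·1² = -9.5 m; v ends -8 m/s.
x(14) = 2 + Σ Δx = -57.5 m.

-57.5 m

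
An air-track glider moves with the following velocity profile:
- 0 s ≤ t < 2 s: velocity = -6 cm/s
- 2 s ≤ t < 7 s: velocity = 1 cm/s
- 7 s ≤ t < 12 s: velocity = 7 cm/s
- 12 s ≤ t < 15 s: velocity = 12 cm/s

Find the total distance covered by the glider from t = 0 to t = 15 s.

Total distance travelled is ∫|v| dt — sum the magnitudes of each area piece.
0–2 s: |-6| × 2 = 12 cm
2–7 s: |1| × 5 = 5 cm
7–12 s: |7| × 5 = 35 cm
12–15 s: |12| × 3 = 36 cm
Total distance = 88 cm

88 cm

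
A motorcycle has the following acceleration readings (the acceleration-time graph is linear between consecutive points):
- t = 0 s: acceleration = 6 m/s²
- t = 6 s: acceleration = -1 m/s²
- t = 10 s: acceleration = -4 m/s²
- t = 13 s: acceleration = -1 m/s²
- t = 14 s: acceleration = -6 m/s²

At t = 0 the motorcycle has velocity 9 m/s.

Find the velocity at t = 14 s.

3 m/s

Δv equals the area under the a-t graph; then v = v₀ + Δv.
0–6 s: ½(6 + -1)(6) = 15 m/s
6–10 s: ½(-1 + -4)(4) = -10 m/s
10–13 s: ½(-4 + -1)(3) = -7.5 m/s
13–14 s: ½(-1 + -6)(1) = -3.5 m/s
Δv = -6 m/s, so v(14) = 9 + (-6) = 3 m/s.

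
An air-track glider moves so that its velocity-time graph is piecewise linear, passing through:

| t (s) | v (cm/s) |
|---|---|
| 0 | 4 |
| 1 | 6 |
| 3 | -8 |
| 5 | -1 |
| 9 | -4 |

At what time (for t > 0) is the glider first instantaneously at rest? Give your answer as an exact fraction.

t = 13/7 s

v changes sign on 1–3 s (from 6 to -8); the graph is linear there, so v = 0 at t = 1 + (-6)·(3 − 1)/(-8 − 6) = 13/7 s.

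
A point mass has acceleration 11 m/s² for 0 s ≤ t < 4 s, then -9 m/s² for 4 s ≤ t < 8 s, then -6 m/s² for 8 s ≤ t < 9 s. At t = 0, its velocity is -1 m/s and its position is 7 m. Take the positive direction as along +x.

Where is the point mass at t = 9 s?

On each constant-a segment, Δv = aΔt and Δx = v₀Δt + ½aΔt²; chain segment to segment.
0–4 s: v starts -1 m/s; Δx = -1·4 + ½·11·4² = 84 m; v ends 43 m/s.
4–8 s: v starts 43 m/s; Δx = 43·4 + ½·-9·4² = 100 m; v ends 7 m/s.
8–9 s: v starts 7 m/s; Δx = 7·1 + ½·-6·1² = 4 m; v ends 1 m/s.
x(9) = 7 + Σ Δx = 195 m.

195 m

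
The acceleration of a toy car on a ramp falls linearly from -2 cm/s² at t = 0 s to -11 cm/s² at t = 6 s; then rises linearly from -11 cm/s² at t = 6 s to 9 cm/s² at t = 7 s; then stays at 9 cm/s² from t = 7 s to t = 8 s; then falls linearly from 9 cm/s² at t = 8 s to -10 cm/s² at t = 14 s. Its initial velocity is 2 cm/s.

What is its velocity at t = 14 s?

Δv equals the area under the a-t graph; then v = v₀ + Δv.
0–6 s: ½(-2 + -11)(6) = -39 cm/s
6–7 s: ½(-11 + 9)(1) = -1 cm/s
7–8 s: 9 × 1 = 9 cm/s
8–14 s: ½(9 + -10)(6) = -3 cm/s
Δv = -34 cm/s, so v(14) = 2 + (-34) = -32 cm/s.

-32 cm/s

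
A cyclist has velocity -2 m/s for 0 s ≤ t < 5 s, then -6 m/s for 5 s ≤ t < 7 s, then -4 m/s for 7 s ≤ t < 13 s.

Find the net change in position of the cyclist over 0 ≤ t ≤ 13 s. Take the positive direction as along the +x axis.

Displacement is the signed area under the v-t curve.
0–5 s: -2 × 5 = -10 m
5–7 s: -6 × 2 = -12 m
7–13 s: -4 × 6 = -24 m
Net displacement = -46 m

-46 m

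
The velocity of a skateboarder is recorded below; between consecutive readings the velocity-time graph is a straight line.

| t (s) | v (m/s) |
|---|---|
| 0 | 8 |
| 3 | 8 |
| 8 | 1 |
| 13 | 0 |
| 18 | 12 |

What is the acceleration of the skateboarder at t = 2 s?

0 m/s²

Acceleration is the slope of the v-t graph on 0–3 s: (8 − 8)/(3 − 0) = 0 m/s².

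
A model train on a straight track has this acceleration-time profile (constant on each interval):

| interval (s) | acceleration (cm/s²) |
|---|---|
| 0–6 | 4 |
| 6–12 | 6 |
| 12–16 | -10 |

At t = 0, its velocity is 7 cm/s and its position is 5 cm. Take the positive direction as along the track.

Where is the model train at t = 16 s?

601 cm

On each constant-a segment, Δv = aΔt and Δx = v₀Δt + ½aΔt²; chain segment to segment.
0–6 s: v starts 7 cm/s; Δx = 7·6 + ½·4·6² = 114 cm; v ends 31 cm/s.
6–12 s: v starts 31 cm/s; Δx = 31·6 + ½·6·6² = 294 cm; v ends 67 cm/s.
12–16 s: v starts 67 cm/s; Δx = 67·4 + ½·-10·4² = 188 cm; v ends 27 cm/s.
x(16) = 5 + Σ Δx = 601 cm.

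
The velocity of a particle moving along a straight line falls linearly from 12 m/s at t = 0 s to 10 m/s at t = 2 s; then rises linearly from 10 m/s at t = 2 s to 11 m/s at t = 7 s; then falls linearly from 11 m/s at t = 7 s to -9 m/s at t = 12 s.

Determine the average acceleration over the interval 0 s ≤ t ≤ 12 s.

Average acceleration = Δv/Δt = (-9 − 12)/(12 − 0) = -1.75 m/s².

-1.75 m/s²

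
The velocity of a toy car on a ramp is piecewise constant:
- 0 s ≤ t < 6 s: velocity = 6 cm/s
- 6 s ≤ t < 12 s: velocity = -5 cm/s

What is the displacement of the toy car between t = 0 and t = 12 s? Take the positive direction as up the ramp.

6 cm

Net displacement equals the area under the velocity-time graph (areas below the axis count negative).
0–6 s: 6 × 6 = 36 cm
6–12 s: -5 × 6 = -30 cm
Net displacement = 6 cm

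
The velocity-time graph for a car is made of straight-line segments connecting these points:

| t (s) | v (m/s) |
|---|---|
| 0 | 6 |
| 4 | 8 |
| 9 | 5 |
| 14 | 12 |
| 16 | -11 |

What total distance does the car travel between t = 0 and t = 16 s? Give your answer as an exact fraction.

2634/23 m

Total distance travelled is ∫|v| dt — sum the magnitudes of each area piece.
0–4 s: |½(6 + 8)(4)| = 28 m
4–9 s: |½(8 + 5)(5)| = 32.5 m
9–14 s: |½(5 + 12)(5)| = 42.5 m
14–16 s: v = 0 at t = 346/23 s; triangle areas 144/23 + 121/23 = 265/23 m
Total distance = 2634/23 m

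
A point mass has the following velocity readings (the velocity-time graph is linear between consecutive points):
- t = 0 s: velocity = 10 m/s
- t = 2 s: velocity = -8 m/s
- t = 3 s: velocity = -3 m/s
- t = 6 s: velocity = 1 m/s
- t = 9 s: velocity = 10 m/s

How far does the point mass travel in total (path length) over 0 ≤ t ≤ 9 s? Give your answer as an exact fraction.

1255/36 m

Distance (not displacement) is the total path length: add the absolute areas under v-t.
0–2 s: v = 0 at t = 10/9 s; triangle areas 50/9 + 32/9 = 82/9 m
2–3 s: |½(-8 + -3)(1)| = 5.5 m
3–6 s: v = 0 at t = 5.25 s; triangle areas 3.375 + 0.375 = 3.75 m
6–9 s: |½(1 + 10)(3)| = 16.5 m
Total distance = 1255/36 m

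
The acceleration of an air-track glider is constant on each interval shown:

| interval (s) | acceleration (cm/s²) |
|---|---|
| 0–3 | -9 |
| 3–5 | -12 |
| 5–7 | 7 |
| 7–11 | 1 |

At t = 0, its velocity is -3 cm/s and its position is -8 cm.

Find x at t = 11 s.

On each constant-a segment, Δv = aΔt and Δx = v₀Δt + ½aΔt²; chain segment to segment.
0–3 s: v starts -3 cm/s; Δx = -3·3 + ½·-9·3² = -49.5 cm; v ends -30 cm/s.
3–5 s: v starts -30 cm/s; Δx = -30·2 + ½·-12·2² = -84 cm; v ends -54 cm/s.
5–7 s: v starts -54 cm/s; Δx = -54·2 + ½·7·2² = -94 cm; v ends -40 cm/s.
7–11 s: v starts -40 cm/s; Δx = -40·4 + ½·1·4² = -152 cm; v ends -36 cm/s.
x(11) = -8 + Σ Δx = -387.5 cm.

-387.5 cm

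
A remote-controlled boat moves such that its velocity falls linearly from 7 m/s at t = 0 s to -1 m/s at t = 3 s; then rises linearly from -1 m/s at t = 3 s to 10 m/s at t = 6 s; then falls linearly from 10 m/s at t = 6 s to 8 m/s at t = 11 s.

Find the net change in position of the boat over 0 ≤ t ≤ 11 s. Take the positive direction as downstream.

Displacement is the signed area under the v-t curve.
0–3 s: ½(7 + -1)(3) = 9 m
3–6 s: ½(-1 + 10)(3) = 13.5 m
6–11 s: ½(10 + 8)(5) = 45 m
Net displacement = 67.5 m

67.5 m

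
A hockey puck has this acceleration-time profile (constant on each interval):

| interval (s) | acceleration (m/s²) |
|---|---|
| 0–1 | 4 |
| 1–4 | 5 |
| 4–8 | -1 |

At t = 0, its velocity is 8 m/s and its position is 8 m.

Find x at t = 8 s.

On each constant-a segment, Δv = aΔt and Δx = v₀Δt + ½aΔt²; chain segment to segment.
0–1 s: v starts 8 m/s; Δx = 8·1 + ½·4·1² = 10 m; v ends 12 m/s.
1–4 s: v starts 12 m/s; Δx = 12·3 + ½·5·3² = 58.5 m; v ends 27 m/s.
4–8 s: v starts 27 m/s; Δx = 27·4 + ½·-1·4² = 100 m; v ends 23 m/s.
x(8) = 8 + Σ Δx = 176.5 m.

176.5 m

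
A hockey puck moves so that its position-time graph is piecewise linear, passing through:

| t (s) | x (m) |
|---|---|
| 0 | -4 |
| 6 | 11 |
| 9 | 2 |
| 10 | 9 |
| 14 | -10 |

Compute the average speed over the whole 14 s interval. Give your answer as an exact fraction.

25/7 m/s

Average speed = (total path length)/(elapsed time); on a piecewise-linear x-t graph the path length is Σ|Δx|.
0–6 s: |Δx| = |11 − -4| = 15 m
6–9 s: |Δx| = |2 − 11| = 9 m
9–10 s: |Δx| = |9 − 2| = 7 m
10–14 s: |Δx| = |-10 − 9| = 19 m
Total path = 50 m; average speed = 50/14 = 25/7 m/s.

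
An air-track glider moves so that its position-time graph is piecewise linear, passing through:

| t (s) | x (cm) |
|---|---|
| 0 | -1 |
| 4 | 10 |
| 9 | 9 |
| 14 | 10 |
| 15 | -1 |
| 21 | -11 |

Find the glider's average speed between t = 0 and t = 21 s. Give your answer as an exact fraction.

Average speed = (total path length)/(elapsed time); on a piecewise-linear x-t graph the path length is Σ|Δx|.
0–4 s: |Δx| = |10 − -1| = 11 cm
4–9 s: |Δx| = |9 − 10| = 1 cm
9–14 s: |Δx| = |10 − 9| = 1 cm
14–15 s: |Δx| = |-1 − 10| = 11 cm
15–21 s: |Δx| = |-11 − -1| = 10 cm
Total path = 34 cm; average speed = 34/21 = 34/21 cm/s.

34/21 cm/s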